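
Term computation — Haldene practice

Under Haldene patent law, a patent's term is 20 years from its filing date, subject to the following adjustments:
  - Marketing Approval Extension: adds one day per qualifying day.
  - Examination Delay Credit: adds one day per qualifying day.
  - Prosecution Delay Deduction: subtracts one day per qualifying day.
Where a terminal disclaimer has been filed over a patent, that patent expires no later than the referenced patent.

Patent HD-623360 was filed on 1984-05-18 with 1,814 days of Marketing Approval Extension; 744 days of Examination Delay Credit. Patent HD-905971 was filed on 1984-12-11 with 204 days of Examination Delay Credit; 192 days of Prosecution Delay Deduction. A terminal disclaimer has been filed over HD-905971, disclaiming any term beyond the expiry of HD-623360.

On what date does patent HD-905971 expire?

December 23, 2004

Natural term of HD-905971:
  Base: filing + 20 years → 11 December 2004.
  Examination Delay Credit: +204 days → 3 July 2005.
  Prosecution Delay Deduction: −192 days → 23 December 2004.
Expiry of referenced patent HD-623360:
  Base: filing + 20 years → 18 May 2004.
  Marketing Approval Extension: +1814 days → 6 May 2009.
  Examination Delay Credit: +744 days → 20 May 2011.
Terminal disclaimer: HD-905971 expires on the earlier of 23 December 2004 and 20 May 2011.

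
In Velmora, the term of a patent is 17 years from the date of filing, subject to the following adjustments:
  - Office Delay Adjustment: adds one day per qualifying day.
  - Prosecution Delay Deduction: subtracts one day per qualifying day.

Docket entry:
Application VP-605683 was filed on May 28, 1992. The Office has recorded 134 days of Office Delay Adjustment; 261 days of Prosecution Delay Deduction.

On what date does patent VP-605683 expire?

2009-01-21

Base term: filing date + 17 years → 28 May 2009.
Office Delay Adjustment: +134 days → 9 October 2009.
Prosecution Delay Deduction: −261 days → 21 January 2009.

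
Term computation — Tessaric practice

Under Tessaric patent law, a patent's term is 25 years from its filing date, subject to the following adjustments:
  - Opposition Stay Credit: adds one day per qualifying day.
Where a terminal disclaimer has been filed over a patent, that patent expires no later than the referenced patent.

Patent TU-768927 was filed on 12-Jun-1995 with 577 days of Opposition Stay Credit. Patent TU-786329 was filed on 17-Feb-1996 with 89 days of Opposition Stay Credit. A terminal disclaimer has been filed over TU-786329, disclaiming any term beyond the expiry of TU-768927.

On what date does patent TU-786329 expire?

2021-05-17

Natural term of TU-786329:
  Base: filing + 25 years → 17 February 2021.
  Opposition Stay Credit: +89 days → 17 May 2021.
Expiry of referenced patent TU-768927:
  Base: filing + 25 years → 12 June 2020.
  Opposition Stay Credit: +577 days → 10 January 2022.
Terminal disclaimer: TU-786329 expires on the earlier of 17 May 2021 and 10 January 2022.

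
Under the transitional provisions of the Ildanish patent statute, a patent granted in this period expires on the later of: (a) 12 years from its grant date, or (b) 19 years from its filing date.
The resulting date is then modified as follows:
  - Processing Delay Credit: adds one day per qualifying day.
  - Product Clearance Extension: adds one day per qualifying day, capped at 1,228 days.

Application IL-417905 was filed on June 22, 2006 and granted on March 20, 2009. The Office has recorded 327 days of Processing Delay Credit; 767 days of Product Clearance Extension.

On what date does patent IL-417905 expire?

(a) grant + 12 years → 20 March 2021.
(b) filing + 19 years → 22 June 2025.
Later of the two: 22 June 2025.
Processing Delay Credit: +327 days → 15 May 2026.
Product Clearance Extension: 767 days (within the 1228-day cap) → +767 days → 20 June 2028.

June 20, 2028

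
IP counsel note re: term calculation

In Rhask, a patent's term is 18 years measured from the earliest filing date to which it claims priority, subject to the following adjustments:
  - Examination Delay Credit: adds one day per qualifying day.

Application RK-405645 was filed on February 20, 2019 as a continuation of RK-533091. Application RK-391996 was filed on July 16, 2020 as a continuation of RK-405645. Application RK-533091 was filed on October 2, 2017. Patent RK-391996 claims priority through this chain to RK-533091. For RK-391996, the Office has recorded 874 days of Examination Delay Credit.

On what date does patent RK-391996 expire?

2038-02-22

Earliest priority filing: 2 October 2017.
Base term: 2 October 2017 + 18 years → 2 October 2035.
Examination Delay Credit: +874 days → 22 February 2038.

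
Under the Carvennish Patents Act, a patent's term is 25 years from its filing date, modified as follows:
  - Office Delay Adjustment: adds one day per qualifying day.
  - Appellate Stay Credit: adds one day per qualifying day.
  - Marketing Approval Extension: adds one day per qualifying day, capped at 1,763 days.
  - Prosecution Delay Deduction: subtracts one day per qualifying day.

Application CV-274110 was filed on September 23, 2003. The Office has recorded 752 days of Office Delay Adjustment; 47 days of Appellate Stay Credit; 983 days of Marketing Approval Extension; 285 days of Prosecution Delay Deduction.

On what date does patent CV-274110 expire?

Base term: filing date + 25 years → 23 September 2028.
Office Delay Adjustment: +752 days → 15 October 2030.
Appellate Stay Credit: +47 days → 1 December 2030.
Marketing Approval Extension: 983 days (within the 1763-day cap) → +983 days → 10 August 2033.
Prosecution Delay Deduction: −285 days → 29 October 2032.

2032-10-29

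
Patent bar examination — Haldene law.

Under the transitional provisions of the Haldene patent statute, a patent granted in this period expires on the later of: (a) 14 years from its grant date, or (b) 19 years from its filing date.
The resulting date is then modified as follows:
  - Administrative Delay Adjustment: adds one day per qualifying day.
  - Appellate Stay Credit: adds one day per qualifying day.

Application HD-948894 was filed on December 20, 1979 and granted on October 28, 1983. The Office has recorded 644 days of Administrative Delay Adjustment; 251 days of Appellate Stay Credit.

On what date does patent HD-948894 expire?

(a) grant + 14 years → 28 October 1997.
(b) filing + 19 years → 20 December 1998.
Later of the two: 20 December 1998.
Administrative Delay Adjustment: +644 days → 24 September 2000.
Appellate Stay Credit: +251 days → 2 June 2001.

June 2, 2001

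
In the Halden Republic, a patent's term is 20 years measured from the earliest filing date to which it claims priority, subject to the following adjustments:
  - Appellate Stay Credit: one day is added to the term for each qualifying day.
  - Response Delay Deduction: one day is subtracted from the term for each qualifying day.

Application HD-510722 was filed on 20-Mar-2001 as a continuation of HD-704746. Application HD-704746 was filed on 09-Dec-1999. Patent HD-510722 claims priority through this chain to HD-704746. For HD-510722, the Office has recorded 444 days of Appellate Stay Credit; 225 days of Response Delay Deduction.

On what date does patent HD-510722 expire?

Earliest priority filing: 9 December 1999.
Base term: 9 December 1999 + 20 years → 9 December 2019.
Appellate Stay Credit: +444 days → 25 February 2021.
Response Delay Deduction: −225 days → 15 July 2020.

July 15, 2020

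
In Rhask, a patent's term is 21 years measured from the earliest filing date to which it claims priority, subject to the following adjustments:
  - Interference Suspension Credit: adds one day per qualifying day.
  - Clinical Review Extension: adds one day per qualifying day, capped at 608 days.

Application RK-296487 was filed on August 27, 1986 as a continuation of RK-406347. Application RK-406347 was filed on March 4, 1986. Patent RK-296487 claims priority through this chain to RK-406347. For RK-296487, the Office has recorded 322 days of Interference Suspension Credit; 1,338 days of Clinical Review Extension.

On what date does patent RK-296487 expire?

September 19, 2009

Earliest priority filing: 4 March 1986.
Base term: 4 March 1986 + 21 years → 4 March 2007.
Interference Suspension Credit: +322 days → 20 January 2008.
Clinical Review Extension: 1338 days claimed exceeds the 608-day cap, so +608 days → 19 September 2009.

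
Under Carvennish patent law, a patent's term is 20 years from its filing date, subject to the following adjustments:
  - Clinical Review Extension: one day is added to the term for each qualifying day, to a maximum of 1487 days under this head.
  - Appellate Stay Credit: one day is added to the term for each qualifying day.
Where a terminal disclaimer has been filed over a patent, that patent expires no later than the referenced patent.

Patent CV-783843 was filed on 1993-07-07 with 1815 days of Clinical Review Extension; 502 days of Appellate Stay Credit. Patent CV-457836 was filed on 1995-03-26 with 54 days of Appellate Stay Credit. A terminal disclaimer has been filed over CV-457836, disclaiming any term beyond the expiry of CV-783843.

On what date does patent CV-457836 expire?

Natural term of CV-457836:
  Base: filing + 20 years → 26 March 2015.
  Appellate Stay Credit: +54 days → 19 May 2015.
Expiry of referenced patent CV-783843:
  Base: filing + 20 years → 7 July 2013.
  Clinical Review Extension: 1815 days claimed exceeds the 1487-day cap, so +1487 days → 2 August 2017.
  Appellate Stay Credit: +502 days → 17 December 2018.
Terminal disclaimer: CV-457836 expires on the earlier of 19 May 2015 and 17 December 2018.

2015-05-19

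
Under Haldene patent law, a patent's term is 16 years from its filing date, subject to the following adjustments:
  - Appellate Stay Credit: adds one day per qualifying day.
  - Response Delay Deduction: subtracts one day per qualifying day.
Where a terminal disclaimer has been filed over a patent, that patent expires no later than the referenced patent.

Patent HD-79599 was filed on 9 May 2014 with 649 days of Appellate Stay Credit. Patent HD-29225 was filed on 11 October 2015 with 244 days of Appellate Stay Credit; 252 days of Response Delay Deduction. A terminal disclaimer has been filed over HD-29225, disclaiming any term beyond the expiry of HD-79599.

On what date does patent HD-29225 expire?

October 3, 2031

Natural term of HD-29225:
  Base: filing + 16 years → 11 October 2031.
  Appellate Stay Credit: +244 days → 11 June 2032.
  Response Delay Deduction: −252 days → 3 October 2031.
Expiry of referenced patent HD-79599:
  Base: filing + 16 years → 9 May 2030.
  Appellate Stay Credit: +649 days → 17 February 2032.
Terminal disclaimer: HD-29225 expires on the earlier of 3 October 2031 and 17 February 2032.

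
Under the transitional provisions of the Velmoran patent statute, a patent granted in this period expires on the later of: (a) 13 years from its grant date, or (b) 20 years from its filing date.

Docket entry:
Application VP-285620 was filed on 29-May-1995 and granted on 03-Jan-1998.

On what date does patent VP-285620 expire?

2015-05-29

(a) grant + 13 years → 3 January 2011.
(b) filing + 20 years → 29 May 2015.
Later of the two: 29 May 2015.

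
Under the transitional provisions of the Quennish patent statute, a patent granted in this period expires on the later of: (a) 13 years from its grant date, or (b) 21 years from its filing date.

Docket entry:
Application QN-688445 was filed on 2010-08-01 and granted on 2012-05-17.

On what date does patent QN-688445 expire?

(a) grant + 13 years → 17 May 2025.
(b) filing + 21 years → 1 August 2031.
Later of the two: 1 August 2031.

August 1, 2031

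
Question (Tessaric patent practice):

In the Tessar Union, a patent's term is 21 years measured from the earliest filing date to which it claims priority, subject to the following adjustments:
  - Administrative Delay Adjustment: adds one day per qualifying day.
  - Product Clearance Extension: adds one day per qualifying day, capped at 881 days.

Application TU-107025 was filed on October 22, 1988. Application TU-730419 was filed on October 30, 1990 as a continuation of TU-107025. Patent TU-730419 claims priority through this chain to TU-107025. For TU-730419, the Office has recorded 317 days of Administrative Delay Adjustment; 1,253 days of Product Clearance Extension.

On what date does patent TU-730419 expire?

February 1, 2013

Earliest priority filing: 22 October 1988.
Base term: 22 October 1988 + 21 years → 22 October 2009.
Administrative Delay Adjustment: +317 days → 4 September 2010.
Product Clearance Extension: 1253 days claimed exceeds the 881-day cap, so +881 days → 1 February 2013.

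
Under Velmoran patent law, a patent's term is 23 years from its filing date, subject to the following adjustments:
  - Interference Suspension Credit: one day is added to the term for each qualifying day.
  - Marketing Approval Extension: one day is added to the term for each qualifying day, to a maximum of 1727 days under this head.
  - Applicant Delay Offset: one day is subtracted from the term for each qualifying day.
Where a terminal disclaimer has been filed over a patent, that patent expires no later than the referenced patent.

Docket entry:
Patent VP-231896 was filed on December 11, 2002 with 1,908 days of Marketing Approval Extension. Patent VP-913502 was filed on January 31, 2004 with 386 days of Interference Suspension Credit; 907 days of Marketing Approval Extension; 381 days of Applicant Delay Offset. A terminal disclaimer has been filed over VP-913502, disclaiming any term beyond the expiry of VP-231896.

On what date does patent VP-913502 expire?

July 31, 2029

Natural term of VP-913502:
  Base: filing + 23 years → 31 January 2027.
  Interference Suspension Credit: +386 days → 21 February 2028.
  Marketing Approval Extension: 907 days (within the 1727-day cap) → +907 days → 16 August 2030.
  Applicant Delay Offset: −381 days → 31 July 2029.
Expiry of referenced patent VP-231896:
  Base: filing + 23 years → 11 December 2025.
  Marketing Approval Extension: 1908 days claimed exceeds the 1727-day cap, so +1727 days → 3 September 2030.
Terminal disclaimer: VP-913502 expires on the earlier of 31 July 2029 and 3 September 2030.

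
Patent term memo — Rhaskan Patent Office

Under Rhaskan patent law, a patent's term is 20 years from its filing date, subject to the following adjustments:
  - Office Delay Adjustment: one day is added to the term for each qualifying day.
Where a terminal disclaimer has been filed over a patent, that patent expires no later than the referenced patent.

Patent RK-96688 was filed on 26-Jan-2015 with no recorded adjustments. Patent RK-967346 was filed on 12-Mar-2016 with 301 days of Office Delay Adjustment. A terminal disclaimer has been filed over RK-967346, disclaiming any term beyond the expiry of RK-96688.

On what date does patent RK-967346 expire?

2035-01-26

Natural term of RK-967346:
  Base: filing + 20 years → 12 March 2036.
  Office Delay Adjustment: +301 days → 7 January 2037.
Expiry of referenced patent RK-96688:
  Base: filing + 20 years → 26 January 2035.
Terminal disclaimer: RK-967346 expires on the earlier of 7 January 2037 and 26 January 2035.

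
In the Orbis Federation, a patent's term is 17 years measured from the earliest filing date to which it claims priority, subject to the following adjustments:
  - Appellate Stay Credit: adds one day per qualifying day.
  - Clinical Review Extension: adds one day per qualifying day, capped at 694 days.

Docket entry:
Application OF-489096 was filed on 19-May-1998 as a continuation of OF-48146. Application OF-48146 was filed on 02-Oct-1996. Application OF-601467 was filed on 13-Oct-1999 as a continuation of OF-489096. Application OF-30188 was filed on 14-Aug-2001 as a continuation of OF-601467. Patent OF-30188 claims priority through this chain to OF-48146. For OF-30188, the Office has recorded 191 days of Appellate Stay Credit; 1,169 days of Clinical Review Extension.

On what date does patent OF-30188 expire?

2016-03-05

Earliest priority filing: 2 October 1996.
Base term: 2 October 1996 + 17 years → 2 October 2013.
Appellate Stay Credit: +191 days → 11 April 2014.
Clinical Review Extension: 1169 days claimed exceeds the 694-day cap, so +694 days → 5 March 2016.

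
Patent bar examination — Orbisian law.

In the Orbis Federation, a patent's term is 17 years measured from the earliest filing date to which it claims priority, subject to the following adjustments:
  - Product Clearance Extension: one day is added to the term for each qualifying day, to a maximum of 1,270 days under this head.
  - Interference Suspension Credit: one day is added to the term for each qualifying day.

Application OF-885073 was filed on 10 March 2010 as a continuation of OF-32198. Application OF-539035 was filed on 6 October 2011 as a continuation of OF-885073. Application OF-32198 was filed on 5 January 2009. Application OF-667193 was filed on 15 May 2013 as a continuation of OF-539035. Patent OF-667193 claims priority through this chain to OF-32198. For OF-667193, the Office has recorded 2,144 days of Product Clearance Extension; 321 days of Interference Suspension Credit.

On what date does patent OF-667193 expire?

May 15, 2030

Earliest priority filing: 5 January 2009.
Base term: 5 January 2009 + 17 years → 5 January 2026.
Product Clearance Extension: 2144 days claimed exceeds the 1270-day cap, so +1270 days → 28 June 2029.
Interference Suspension Credit: +321 days → 15 May 2030.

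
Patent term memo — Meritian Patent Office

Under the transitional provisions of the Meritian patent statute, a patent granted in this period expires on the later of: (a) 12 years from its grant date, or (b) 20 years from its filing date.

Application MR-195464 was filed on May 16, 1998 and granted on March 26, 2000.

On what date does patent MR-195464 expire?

(a) grant + 12 years → 26 March 2012.
(b) filing + 20 years → 16 May 2018.
Later of the two: 16 May 2018.

May 16, 2018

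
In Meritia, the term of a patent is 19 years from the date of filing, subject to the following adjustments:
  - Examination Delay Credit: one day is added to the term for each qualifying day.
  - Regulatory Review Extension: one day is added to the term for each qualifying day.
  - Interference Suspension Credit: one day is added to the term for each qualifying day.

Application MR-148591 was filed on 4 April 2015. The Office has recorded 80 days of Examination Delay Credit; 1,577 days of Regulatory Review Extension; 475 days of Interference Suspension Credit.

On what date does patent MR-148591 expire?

Base term: filing date + 19 years → 4 April 2034.
Examination Delay Credit: +80 days → 23 June 2034.
Regulatory Review Extension: +1577 days → 17 October 2038.
Interference Suspension Credit: +475 days → 4 February 2040.

2040-02-04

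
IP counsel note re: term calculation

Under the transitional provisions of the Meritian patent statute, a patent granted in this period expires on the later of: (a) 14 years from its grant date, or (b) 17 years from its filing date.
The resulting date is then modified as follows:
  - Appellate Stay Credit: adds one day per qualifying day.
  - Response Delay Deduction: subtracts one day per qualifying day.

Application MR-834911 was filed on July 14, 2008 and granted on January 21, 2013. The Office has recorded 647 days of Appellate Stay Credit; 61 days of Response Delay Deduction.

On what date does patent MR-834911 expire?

(a) grant + 14 years → 21 January 2027.
(b) filing + 17 years → 14 July 2025.
Later of the two: 21 January 2027.
Appellate Stay Credit: +647 days → 29 October 2028.
Response Delay Deduction: −61 days → 29 August 2028.

August 29, 2028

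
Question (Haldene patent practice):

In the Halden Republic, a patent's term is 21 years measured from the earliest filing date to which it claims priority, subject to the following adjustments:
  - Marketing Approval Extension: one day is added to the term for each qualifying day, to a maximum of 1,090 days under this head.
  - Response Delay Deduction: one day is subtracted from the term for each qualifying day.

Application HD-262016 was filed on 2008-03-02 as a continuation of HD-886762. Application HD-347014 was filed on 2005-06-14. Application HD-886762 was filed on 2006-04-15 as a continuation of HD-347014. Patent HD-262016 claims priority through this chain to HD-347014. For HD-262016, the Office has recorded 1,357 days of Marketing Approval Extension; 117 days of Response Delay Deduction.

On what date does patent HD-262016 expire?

Earliest priority filing: 14 June 2005.
Base term: 14 June 2005 + 21 years → 14 June 2026.
Marketing Approval Extension: 1357 days claimed exceeds the 1090-day cap, so +1090 days → 8 June 2029.
Response Delay Deduction: −117 days → 11 February 2029.

February 11, 2029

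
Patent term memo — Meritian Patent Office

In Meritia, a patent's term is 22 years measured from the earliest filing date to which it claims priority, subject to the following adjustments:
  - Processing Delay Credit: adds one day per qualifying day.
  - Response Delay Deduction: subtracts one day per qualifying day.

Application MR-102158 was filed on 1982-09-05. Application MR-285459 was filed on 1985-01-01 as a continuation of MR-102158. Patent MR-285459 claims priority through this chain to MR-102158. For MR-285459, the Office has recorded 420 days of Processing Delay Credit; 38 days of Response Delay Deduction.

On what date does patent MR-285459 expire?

September 22, 2005

Earliest priority filing: 5 September 1982.
Base term: 5 September 1982 + 22 years → 5 September 2004.
Processing Delay Credit: +420 days → 30 October 2005.
Response Delay Deduction: −38 days → 22 September 2005.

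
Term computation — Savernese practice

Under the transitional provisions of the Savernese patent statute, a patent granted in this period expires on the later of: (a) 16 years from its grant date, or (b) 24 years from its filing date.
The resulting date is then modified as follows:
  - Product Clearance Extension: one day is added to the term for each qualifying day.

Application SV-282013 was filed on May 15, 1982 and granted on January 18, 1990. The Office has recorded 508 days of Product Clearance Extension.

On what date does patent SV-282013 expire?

(a) grant + 16 years → 18 January 2006.
(b) filing + 24 years → 15 May 2006.
Later of the two: 15 May 2006.
Product Clearance Extension: +508 days → 5 October 2007.

October 5, 2007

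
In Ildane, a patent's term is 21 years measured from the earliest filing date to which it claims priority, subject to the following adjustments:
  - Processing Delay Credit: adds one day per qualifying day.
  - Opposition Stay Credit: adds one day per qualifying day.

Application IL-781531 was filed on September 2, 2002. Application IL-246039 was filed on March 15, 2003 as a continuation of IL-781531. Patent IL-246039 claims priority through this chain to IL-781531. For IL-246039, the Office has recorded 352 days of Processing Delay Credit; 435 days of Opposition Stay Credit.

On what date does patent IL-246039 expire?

Earliest priority filing: 2 September 2002.
Base term: 2 September 2002 + 21 years → 2 September 2023.
Processing Delay Credit: +352 days → 19 August 2024.
Opposition Stay Credit: +435 days → 28 October 2025.

2025-10-28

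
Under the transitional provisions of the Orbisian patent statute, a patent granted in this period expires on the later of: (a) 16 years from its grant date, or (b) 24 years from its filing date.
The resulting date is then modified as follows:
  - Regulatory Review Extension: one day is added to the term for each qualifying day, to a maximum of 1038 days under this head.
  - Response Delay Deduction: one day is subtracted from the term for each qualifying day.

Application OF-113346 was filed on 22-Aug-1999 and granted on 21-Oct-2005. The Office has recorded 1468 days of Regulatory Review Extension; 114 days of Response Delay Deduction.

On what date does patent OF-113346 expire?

2026-03-03

(a) grant + 16 years → 21 October 2021.
(b) filing + 24 years → 22 August 2023.
Later of the two: 22 August 2023.
Regulatory Review Extension: 1468 days claimed exceeds the 1038-day cap, so +1038 days → 25 June 2026.
Response Delay Deduction: −114 days → 3 March 2026.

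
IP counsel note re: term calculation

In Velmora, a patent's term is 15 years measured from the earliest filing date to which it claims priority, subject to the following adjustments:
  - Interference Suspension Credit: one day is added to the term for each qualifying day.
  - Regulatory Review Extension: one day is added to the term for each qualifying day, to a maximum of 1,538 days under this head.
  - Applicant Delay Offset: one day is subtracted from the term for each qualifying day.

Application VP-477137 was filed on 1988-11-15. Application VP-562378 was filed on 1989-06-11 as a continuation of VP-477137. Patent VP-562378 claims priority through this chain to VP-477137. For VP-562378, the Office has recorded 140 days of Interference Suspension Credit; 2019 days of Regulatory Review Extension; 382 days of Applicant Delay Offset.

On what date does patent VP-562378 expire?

Earliest priority filing: 15 November 1988.
Base term: 15 November 1988 + 15 years → 15 November 2003.
Interference Suspension Credit: +140 days → 3 April 2004.
Regulatory Review Extension: 2019 days claimed exceeds the 1538-day cap, so +1538 days → 19 June 2008.
Applicant Delay Offset: −382 days → 3 June 2007.

2007-06-03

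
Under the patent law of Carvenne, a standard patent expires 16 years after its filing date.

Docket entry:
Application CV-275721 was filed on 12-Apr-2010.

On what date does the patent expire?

April 12, 2026

Filing date + 16 years → 12 April 2026.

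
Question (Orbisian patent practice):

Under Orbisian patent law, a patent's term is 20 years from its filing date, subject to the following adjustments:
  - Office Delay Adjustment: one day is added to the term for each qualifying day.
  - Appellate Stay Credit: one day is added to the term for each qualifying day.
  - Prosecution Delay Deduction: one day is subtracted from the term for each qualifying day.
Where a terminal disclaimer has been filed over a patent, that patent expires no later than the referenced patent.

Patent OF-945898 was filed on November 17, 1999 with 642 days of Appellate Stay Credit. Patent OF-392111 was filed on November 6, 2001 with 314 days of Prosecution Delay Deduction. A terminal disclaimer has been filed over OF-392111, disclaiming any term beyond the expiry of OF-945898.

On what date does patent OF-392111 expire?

2020-12-27

Natural term of OF-392111:
  Base: filing + 20 years → 6 November 2021.
  Prosecution Delay Deduction: −314 days → 27 December 2020.
Expiry of referenced patent OF-945898:
  Base: filing + 20 years → 17 November 2019.
  Appellate Stay Credit: +642 days → 20 August 2021.
Terminal disclaimer: OF-392111 expires on the earlier of 27 December 2020 and 20 August 2021.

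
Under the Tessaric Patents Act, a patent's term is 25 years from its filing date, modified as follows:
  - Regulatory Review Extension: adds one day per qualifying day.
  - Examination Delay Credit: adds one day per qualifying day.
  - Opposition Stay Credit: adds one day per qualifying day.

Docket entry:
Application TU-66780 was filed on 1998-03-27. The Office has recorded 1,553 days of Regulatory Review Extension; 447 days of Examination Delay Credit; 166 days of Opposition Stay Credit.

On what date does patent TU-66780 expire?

2029-03-01

Base term: filing date + 25 years → 27 March 2023.
Regulatory Review Extension: +1553 days → 27 June 2027.
Examination Delay Credit: +447 days → 16 September 2028.
Opposition Stay Credit: +166 days → 1 March 2029.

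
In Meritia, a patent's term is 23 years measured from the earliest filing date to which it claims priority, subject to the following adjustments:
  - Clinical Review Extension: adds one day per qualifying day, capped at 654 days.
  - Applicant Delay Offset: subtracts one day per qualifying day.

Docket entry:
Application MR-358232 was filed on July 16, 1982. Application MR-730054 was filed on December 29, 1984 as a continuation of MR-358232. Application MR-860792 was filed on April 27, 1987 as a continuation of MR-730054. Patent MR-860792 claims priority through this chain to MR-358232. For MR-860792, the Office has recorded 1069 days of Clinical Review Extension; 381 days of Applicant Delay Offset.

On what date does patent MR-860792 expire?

Earliest priority filing: 16 July 1982.
Base term: 16 July 1982 + 23 years → 16 July 2005.
Clinical Review Extension: 1069 days claimed exceeds the 654-day cap, so +654 days → 1 May 2007.
Applicant Delay Offset: −381 days → 15 April 2006.

April 15, 2006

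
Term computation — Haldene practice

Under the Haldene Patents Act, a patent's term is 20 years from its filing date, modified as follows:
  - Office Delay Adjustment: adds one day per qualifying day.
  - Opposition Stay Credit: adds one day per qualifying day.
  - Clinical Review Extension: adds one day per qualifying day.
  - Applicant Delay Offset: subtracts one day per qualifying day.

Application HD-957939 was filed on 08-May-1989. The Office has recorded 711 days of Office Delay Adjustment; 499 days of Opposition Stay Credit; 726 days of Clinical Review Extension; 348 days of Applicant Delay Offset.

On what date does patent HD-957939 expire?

2013-09-12

Base term: filing date + 20 years → 8 May 2009.
Office Delay Adjustment: +711 days → 19 April 2011.
Opposition Stay Credit: +499 days → 30 August 2012.
Clinical Review Extension: +726 days → 26 August 2014.
Applicant Delay Offset: −348 days → 12 September 2013.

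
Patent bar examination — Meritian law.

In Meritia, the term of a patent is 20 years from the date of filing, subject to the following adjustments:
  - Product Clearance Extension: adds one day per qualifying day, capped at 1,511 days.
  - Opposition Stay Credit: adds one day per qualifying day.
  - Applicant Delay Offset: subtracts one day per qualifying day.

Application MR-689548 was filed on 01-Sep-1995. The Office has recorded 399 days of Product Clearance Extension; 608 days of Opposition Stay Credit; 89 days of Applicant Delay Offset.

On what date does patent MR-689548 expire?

Base term: filing date + 20 years → 1 September 2015.
Product Clearance Extension: 399 days (within the 1511-day cap) → +399 days → 4 October 2016.
Opposition Stay Credit: +608 days → 4 June 2018.
Applicant Delay Offset: −89 days → 7 March 2018.

March 7, 2018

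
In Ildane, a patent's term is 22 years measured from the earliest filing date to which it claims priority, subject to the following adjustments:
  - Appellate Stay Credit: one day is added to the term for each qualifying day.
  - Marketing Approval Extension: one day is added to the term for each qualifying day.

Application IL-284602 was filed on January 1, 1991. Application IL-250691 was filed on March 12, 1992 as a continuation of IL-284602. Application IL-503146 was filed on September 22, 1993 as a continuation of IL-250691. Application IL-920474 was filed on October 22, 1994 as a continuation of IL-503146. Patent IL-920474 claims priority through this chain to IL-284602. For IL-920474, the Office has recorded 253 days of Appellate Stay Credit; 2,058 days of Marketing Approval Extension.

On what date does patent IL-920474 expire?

Earliest priority filing: 1 January 1991.
Base term: 1 January 1991 + 22 years → 1 January 2013.
Appellate Stay Credit: +253 days → 11 September 2013.
Marketing Approval Extension: +2058 days → 1 May 2019.

2019-05-01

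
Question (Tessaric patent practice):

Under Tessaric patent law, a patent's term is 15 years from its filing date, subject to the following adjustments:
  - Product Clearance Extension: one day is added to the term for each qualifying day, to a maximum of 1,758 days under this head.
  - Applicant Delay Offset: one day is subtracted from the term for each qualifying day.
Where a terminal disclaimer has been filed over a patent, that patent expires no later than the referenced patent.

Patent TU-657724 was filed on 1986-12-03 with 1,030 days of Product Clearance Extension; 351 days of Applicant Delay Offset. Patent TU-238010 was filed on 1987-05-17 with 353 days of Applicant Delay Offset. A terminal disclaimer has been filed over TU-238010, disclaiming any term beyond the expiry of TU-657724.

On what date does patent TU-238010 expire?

May 29, 2001

Natural term of TU-238010:
  Base: filing + 15 years → 17 May 2002.
  Applicant Delay Offset: −353 days → 29 May 2001.
Expiry of referenced patent TU-657724:
  Base: filing + 15 years → 3 December 2001.
  Product Clearance Extension: 1030 days (within the 1758-day cap) → +1030 days → 28 September 2004.
  Applicant Delay Offset: −351 days → 13 October 2003.
Terminal disclaimer: TU-238010 expires on the earlier of 29 May 2001 and 13 October 2003.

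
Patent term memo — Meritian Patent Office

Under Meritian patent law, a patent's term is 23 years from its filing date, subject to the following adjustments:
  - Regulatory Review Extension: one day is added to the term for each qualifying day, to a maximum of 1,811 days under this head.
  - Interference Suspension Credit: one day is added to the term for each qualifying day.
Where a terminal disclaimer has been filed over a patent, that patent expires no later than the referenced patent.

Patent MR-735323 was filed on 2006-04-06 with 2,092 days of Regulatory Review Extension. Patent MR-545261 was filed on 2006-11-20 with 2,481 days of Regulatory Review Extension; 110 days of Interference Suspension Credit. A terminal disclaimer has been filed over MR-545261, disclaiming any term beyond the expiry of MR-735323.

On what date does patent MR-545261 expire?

March 22, 2034

Natural term of MR-545261:
  Base: filing + 23 years → 20 November 2029.
  Regulatory Review Extension: 2481 days claimed exceeds the 1811-day cap, so +1811 days → 5 November 2034.
  Interference Suspension Credit: +110 days → 23 February 2035.
Expiry of referenced patent MR-735323:
  Base: filing + 23 years → 6 April 2029.
  Regulatory Review Extension: 2092 days claimed exceeds the 1811-day cap, so +1811 days → 22 March 2034.
Terminal disclaimer: MR-545261 expires on the earlier of 23 February 2035 and 22 March 2034.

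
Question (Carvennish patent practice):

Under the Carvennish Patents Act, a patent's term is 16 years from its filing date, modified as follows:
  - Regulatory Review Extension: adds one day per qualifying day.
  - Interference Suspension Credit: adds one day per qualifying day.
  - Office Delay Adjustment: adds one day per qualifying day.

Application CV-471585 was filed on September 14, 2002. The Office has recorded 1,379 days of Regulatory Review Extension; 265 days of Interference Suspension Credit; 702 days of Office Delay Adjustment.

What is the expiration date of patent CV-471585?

Base term: filing date + 16 years → 14 September 2018.
Regulatory Review Extension: +1379 days → 24 June 2022.
Interference Suspension Credit: +265 days → 16 March 2023.
Office Delay Adjustment: +702 days → 15 February 2025.

February 15, 2025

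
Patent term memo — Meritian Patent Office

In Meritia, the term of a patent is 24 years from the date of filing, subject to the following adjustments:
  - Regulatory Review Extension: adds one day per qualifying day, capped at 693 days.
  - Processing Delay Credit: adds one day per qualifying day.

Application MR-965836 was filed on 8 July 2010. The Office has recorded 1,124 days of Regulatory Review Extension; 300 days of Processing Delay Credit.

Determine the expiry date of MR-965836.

2037-03-27

Base term: filing date + 24 years → 8 July 2034.
Regulatory Review Extension: 1124 days claimed exceeds the 693-day cap, so +693 days → 31 May 2036.
Processing Delay Credit: +300 days → 27 March 2037.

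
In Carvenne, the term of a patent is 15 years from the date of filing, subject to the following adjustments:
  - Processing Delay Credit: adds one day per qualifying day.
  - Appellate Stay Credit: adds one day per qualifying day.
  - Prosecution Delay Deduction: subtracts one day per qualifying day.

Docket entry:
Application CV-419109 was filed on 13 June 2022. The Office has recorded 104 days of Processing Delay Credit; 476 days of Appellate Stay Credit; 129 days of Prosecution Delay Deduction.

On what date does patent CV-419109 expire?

Base term: filing date + 15 years → 13 June 2037.
Processing Delay Credit: +104 days → 25 September 2037.
Appellate Stay Credit: +476 days → 14 January 2039.
Prosecution Delay Deduction: −129 days → 7 September 2038.

2038-09-07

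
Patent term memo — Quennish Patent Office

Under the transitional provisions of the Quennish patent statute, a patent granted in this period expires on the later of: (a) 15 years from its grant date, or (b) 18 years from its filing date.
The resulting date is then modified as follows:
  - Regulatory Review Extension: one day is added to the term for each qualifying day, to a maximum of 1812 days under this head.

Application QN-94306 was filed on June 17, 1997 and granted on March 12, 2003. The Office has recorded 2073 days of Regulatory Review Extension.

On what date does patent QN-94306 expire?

(a) grant + 15 years → 12 March 2018.
(b) filing + 18 years → 17 June 2015.
Later of the two: 12 March 2018.
Regulatory Review Extension: 2073 days claimed exceeds the 1812-day cap, so +1812 days → 26 February 2023.

February 26, 2023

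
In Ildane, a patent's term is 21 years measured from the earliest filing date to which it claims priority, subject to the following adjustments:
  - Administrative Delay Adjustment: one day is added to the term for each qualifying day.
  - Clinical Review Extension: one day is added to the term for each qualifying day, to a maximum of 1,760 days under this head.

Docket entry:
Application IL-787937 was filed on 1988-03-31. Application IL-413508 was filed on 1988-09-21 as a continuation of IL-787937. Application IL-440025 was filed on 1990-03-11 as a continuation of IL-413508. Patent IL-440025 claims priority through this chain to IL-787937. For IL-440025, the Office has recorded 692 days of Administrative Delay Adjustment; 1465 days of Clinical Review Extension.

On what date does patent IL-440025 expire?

Earliest priority filing: 31 March 1988.
Base term: 31 March 1988 + 21 years → 31 March 2009.
Administrative Delay Adjustment: +692 days → 21 February 2011.
Clinical Review Extension: 1465 days (within the 1760-day cap) → +1465 days → 25 February 2015.

2015-02-25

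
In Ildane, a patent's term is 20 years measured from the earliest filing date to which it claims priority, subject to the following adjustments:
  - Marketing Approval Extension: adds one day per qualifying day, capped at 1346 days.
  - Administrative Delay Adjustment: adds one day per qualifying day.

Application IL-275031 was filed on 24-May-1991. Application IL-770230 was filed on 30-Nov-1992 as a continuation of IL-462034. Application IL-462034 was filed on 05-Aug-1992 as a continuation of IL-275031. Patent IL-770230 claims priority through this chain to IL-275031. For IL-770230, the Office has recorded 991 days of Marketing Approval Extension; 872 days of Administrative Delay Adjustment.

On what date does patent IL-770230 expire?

2016-06-29

Earliest priority filing: 24 May 1991.
Base term: 24 May 1991 + 20 years → 24 May 2011.
Marketing Approval Extension: 991 days (within the 1346-day cap) → +991 days → 8 February 2014.
Administrative Delay Adjustment: +872 days → 29 June 2016.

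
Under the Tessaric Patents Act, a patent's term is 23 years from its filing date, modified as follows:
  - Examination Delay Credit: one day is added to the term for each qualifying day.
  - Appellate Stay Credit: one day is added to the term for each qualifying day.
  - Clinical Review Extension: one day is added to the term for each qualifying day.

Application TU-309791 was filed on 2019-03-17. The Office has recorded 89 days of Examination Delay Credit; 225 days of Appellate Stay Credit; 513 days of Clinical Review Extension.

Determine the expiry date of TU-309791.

June 21, 2044

Base term: filing date + 23 years → 17 March 2042.
Examination Delay Credit: +89 days → 14 June 2042.
Appellate Stay Credit: +225 days → 25 January 2043.
Clinical Review Extension: +513 days → 21 June 2044.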